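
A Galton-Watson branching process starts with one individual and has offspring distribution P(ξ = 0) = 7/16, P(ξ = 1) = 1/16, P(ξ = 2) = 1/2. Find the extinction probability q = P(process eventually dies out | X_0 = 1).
q = 7/8

The pgf is f(s) = 7/16 + 1/16·s + 1/2·s². The extinction probability q is the smallest fixed point of f in [0, 1]. Setting s = f(s):
  1/2·s² + (1/16 − 1)·s + 7/16 = 0
  1/2·s² − (7/16 + 1/2)·s + 7/16 = 0
which factors as (s − 1)·(1/2·s − 7/16) = 0, giving roots s = 1 and s = (7/16)/(1/2) = 7/8.
Mean offspring μ = 1/16 + 2·1/2 = 17/16 > 1 (supercritical), so q < 1. The extinction probability is the smaller root: q = (7/16)/(1/2) = 7/8.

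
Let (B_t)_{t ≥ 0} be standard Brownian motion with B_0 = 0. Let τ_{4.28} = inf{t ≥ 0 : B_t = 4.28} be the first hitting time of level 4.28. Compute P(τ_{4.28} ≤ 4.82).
P(τ_{4.28} ≤ 4.82) = 2(1 − Φ(4.28/√4.82)) = 2(1 − Φ(1.9495)) ≈ 0.0512

By the reflection principle for standard BM, P(τ_b ≤ t) = 2 · P(B_t ≥ b). Since B_t ~ N(0, t), P(B_t ≥ 4.28) = 1 − Φ(4.28/√t) = 1 − Φ(4.28/√4.82) = 1 − Φ(1.9495) ≈ 0.02562. Doubling: P(τ_{4.28} ≤ 4.82) ≈ 2 · 0.02562 = 0.05124 ≈ 0.0512.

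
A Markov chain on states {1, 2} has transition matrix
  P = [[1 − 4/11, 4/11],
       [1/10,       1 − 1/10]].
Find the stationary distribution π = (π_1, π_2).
π_1 = 11/51, π_2 = 40/51

Solve πP = π with π_1 + π_2 = 1. From πP = π: π_1 · (1 − 4/11) + π_2 · 1/10 = π_1 ⇒ π_2 · 1/10 = π_1 · 4/11 ⇒ π_2/π_1 = (4/11)/(1/10) = 40/11. Together with π_1 + π_2 = 1:
  π_1 = (1/10)/(4/11 + 1/10) = (1/10)/(51/110) = 11/51,
  π_2 = (4/11)/(4/11 + 1/10) = (4/11)/(51/110) = 40/51.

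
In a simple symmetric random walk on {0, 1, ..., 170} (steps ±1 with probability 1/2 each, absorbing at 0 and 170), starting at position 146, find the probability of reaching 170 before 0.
P(hit 170 before 0) = 146/170 = 73/85

Let u_k = P(hit 170 before 0 | start at k). Then u_0 = 0, u_170 = 1, and u_k = u_{k-1}/2 + u_{k+1}/2 for 1 ≤ k ≤ 169. This harmonic recurrence is solved by u_k = k/170, giving u_146 = 146/170 = 73/85.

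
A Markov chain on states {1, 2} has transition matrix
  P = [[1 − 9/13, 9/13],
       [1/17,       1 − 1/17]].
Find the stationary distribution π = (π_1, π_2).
π_1 = 13/166, π_2 = 153/166

Solve πP = π with π_1 + π_2 = 1. From πP = π: π_1 · (1 − 9/13) + π_2 · 1/17 = π_1 ⇒ π_2 · 1/17 = π_1 · 9/13 ⇒ π_2/π_1 = (9/13)/(1/17) = 153/13. Together with π_1 + π_2 = 1:
  π_1 = (1/17)/(9/13 + 1/17) = (1/17)/(166/221) = 13/166,
  π_2 = (9/13)/(9/13 + 1/17) = (9/13)/(166/221) = 153/166.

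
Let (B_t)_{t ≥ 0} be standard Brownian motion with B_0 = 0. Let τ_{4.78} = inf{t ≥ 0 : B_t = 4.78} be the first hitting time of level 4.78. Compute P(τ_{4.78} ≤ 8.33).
P(τ_{4.78} ≤ 8.33) = 2(1 − Φ(4.78/√8.33)) = 2(1 − Φ(1.6562)) ≈ 0.0977

By the reflection principle for standard BM, P(τ_b ≤ t) = 2 · P(B_t ≥ b). Since B_t ~ N(0, t), P(B_t ≥ 4.78) = 1 − Φ(4.78/√t) = 1 − Φ(4.78/√8.33) = 1 − Φ(1.6562) ≈ 0.04884. Doubling: P(τ_{4.78} ≤ 8.33) ≈ 2 · 0.04884 = 0.09768 ≈ 0.0977.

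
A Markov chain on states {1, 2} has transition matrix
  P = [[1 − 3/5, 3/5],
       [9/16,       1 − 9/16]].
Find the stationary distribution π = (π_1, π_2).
π_1 = 15/31, π_2 = 16/31

Solve πP = π with π_1 + π_2 = 1. From πP = π: π_1 · (1 − 3/5) + π_2 · 9/16 = π_1 ⇒ π_2 · 9/16 = π_1 · 3/5 ⇒ π_2/π_1 = (3/5)/(9/16) = 16/15. Together with π_1 + π_2 = 1:
  π_1 = (9/16)/(3/5 + 9/16) = (9/16)/(93/80) = 15/31,
  π_2 = (3/5)/(3/5 + 9/16) = (3/5)/(93/80) = 16/31.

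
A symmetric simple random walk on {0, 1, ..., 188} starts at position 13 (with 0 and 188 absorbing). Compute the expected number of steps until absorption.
E[τ | X_0 = 13] = 2275

Let v_k = E[τ | X_0 = k]. Boundary: v_0 = v_188 = 0. Recurrence: v_k = 1 + (v_{k-1} + v_{k+1})/2 for 1 ≤ k ≤ 187. The particular solution to v_k − (v_{k-1} + v_{k+1})/2 = 1 is v_k = −k^2. Adding homogeneous solution A + B k and matching boundaries gives v_k = k (188 − k). Substituting k = 13: v_13 = 13 · 175 = 2275.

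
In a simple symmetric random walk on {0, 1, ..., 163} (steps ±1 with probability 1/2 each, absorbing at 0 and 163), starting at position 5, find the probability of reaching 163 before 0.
P(hit 163 before 0) = 5/163

Let u_k = P(hit 163 before 0 | start at k). Then u_0 = 0, u_163 = 1, and u_k = u_{k-1}/2 + u_{k+1}/2 for 1 ≤ k ≤ 162. This harmonic recurrence is solved by u_k = k/163, giving u_5 = 5/163.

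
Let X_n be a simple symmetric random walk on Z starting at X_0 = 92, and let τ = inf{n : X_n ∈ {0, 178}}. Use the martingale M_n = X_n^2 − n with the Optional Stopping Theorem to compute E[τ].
E[τ] = 7912

M_n = X_n^2 − n is a martingale (since E[X_{n+1}^2 | F_n] = X_n^2 + 1). By OST (τ has finite mean in a bounded region), E[M_τ] = E[M_0] = X_0^2 − 0 = 92^2 = 8464. Also E[M_τ] = E[X_τ^2] − E[τ]. The walk exits at 0 or 178, with P(hit 178 first) = 92/178, so E[X_τ^2] = 178^2 · 92/178 + 0 = 16376. Thus E[τ] = E[X_τ^2] − E[M_τ] = 16376 − 8464 = 7912 = 92(178 − 92) = 7912.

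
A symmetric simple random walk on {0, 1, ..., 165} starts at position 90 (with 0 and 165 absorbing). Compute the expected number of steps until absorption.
E[τ | X_0 = 90] = 6750

Let v_k = E[τ | X_0 = k]. Boundary: v_0 = v_165 = 0. Recurrence: v_k = 1 + (v_{k-1} + v_{k+1})/2 for 1 ≤ k ≤ 164. The particular solution to v_k − (v_{k-1} + v_{k+1})/2 = 1 is v_k = −k^2. Adding homogeneous solution A + B k and matching boundaries gives v_k = k (165 − k). Substituting k = 90: v_90 = 90 · 75 = 6750.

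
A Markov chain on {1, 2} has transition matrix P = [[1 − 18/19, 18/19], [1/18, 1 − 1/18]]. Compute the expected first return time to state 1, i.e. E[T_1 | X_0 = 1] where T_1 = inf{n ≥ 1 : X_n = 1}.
E[T_1 | X_0 = 1] = 1/π_1 = 343/19

For an irreducible recurrent Markov chain with stationary distribution π, E[T_i | X_0 = i] = 1/π_i (Kac's formula). Here π_1 = (1/18)/(18/19 + 1/18) = (1/18)/(343/342) = 19/343, so E[T_1 | X_0 = 1] = 1/π_1 = (18/19 + 1/18)/(1/18) = (343/342)/(1/18) = 343/19.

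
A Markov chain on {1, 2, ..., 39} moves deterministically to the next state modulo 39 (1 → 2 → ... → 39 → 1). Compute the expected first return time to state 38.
E[T_38 | X_0 = 38] = 39

The chain cycles deterministically, so starting at state 38 it returns in exactly 39 steps. Equivalently, the stationary distribution is uniform π_j = 1/39 for every state j, so by Kac's formula E[T_38] = 1/π_38 = 39.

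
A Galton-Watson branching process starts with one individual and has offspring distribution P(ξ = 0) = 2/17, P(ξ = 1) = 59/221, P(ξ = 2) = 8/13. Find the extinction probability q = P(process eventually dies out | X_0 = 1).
q = 13/68

The pgf is f(s) = 2/17 + 59/221·s + 8/13·s². The extinction probability q is the smallest fixed point of f in [0, 1]. Setting s = f(s):
  8/13·s² + (59/221 − 1)·s + 2/17 = 0
  8/13·s² − (2/17 + 8/13)·s + 2/17 = 0
which factors as (s − 1)·(8/13·s − 2/17) = 0, giving roots s = 1 and s = (2/17)/(8/13) = 13/68.
Mean offspring μ = 59/221 + 2·8/13 = 331/221 > 1 (supercritical), so q < 1. The extinction probability is the smaller root: q = (2/17)/(8/13) = 13/68.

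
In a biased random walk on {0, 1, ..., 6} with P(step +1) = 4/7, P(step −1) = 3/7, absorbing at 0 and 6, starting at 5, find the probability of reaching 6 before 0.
P(hit 6 before 0) = (1 − (3/4)^5) / (1 − (3/4)^6) = 3124/3367

Let u_k denote P(reach 6 before 0 | start at k). Boundary: u_0 = 0, u_6 = 1. Recurrence: u_k = 4/7·u_{k+1} + 3/7·u_{k-1} for 1 ≤ k ≤ 5. Try u_k = A + B·r^k with r = q/p = (3/7)/(4/7) = 3/4. Substitution satisfies the recurrence; boundary conditions give:
  u_k = (1 − r^k) / (1 − r^N) = (1 − (3/4)^5) / (1 − (3/4)^6) = 3124/3367.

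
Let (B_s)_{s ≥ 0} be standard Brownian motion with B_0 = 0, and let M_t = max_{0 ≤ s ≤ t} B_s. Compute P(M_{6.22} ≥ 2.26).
P(M_{6.22} ≥ 2.26) = 2·P(B_{6.22} ≥ 2.26) = 2(1 − Φ(2.26/√6.22)) ≈ 0.3648

By the reflection principle for Brownian motion, P(M_t ≥ a) = 2 · P(B_t ≥ a) for a ≥ 0. Since B_t ~ N(0, t), P(B_t ≥ 2.26) = 1 − Φ(2.26/√t) = 1 − Φ(2.26/√6.22) = 1 − Φ(0.9062). So
  P(M_{6.22} ≥ 2.26) = 2(1 − Φ(0.9062)) ≈ 0.3648.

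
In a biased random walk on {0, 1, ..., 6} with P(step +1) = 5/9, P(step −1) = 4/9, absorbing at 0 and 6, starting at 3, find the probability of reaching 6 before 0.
P(hit 6 before 0) = (1 − (4/5)^3) / (1 − (4/5)^6) = 125/189

Let u_k denote P(reach 6 before 0 | start at k). Boundary: u_0 = 0, u_6 = 1. Recurrence: u_k = 5/9·u_{k+1} + 4/9·u_{k-1} for 1 ≤ k ≤ 5. Try u_k = A + B·r^k with r = q/p = (4/9)/(5/9) = 4/5. Substitution satisfies the recurrence; boundary conditions give:
  u_k = (1 − r^k) / (1 − r^N) = (1 − (4/5)^3) / (1 − (4/5)^6) = 125/189.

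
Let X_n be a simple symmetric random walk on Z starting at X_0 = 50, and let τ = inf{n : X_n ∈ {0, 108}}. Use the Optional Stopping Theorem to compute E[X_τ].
E[X_τ] = 50

X_n is a martingale and τ is a bounded-mean stopping time (indeed τ is finite a.s. with bounded expectation since the walk is in a bounded region). By the OST, E[X_τ] = E[X_0] = 50. Equivalently: E[X_τ] = 108 · P(hit 108 first) + 0 · P(hit 0 first) = 108 · (50/108) = 50.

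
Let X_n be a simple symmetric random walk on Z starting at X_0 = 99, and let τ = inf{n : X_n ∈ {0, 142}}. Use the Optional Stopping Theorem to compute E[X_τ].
E[X_τ] = 99

X_n is a martingale and τ is a bounded-mean stopping time (indeed τ is finite a.s. with bounded expectation since the walk is in a bounded region). By the OST, E[X_τ] = E[X_0] = 99. Equivalently: E[X_τ] = 142 · P(hit 142 first) + 0 · P(hit 0 first) = 142 · (99/142) = 99.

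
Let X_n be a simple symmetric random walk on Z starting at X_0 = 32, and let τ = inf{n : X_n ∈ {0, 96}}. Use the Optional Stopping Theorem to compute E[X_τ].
E[X_τ] = 32

X_n is a martingale and τ is a bounded-mean stopping time (indeed τ is finite a.s. with bounded expectation since the walk is in a bounded region). By the OST, E[X_τ] = E[X_0] = 32. Equivalently: E[X_τ] = 96 · P(hit 96 first) + 0 · P(hit 0 first) = 96 · (32/96) = 32.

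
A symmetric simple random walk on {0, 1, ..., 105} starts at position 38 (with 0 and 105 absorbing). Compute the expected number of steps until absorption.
E[τ | X_0 = 38] = 2546

Let v_k = E[τ | X_0 = k]. Boundary: v_0 = v_105 = 0. Recurrence: v_k = 1 + (v_{k-1} + v_{k+1})/2 for 1 ≤ k ≤ 104. The particular solution to v_k − (v_{k-1} + v_{k+1})/2 = 1 is v_k = −k^2. Adding homogeneous solution A + B k and matching boundaries gives v_k = k (105 − k). Substituting k = 38: v_38 = 38 · 67 = 2546.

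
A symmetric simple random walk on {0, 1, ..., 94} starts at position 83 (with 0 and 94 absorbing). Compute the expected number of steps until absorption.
E[τ | X_0 = 83] = 913

Let v_k = E[τ | X_0 = k]. Boundary: v_0 = v_94 = 0. Recurrence: v_k = 1 + (v_{k-1} + v_{k+1})/2 for 1 ≤ k ≤ 93. The particular solution to v_k − (v_{k-1} + v_{k+1})/2 = 1 is v_k = −k^2. Adding homogeneous solution A + B k and matching boundaries gives v_k = k (94 − k). Substituting k = 83: v_83 = 83 · 11 = 913.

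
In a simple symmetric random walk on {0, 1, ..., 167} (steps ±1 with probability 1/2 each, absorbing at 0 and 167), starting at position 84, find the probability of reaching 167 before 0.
P(hit 167 before 0) = 84/167

Let u_k = P(hit 167 before 0 | start at k). Then u_0 = 0, u_167 = 1, and u_k = u_{k-1}/2 + u_{k+1}/2 for 1 ≤ k ≤ 166. This harmonic recurrence is solved by u_k = k/167, giving u_84 = 84/167.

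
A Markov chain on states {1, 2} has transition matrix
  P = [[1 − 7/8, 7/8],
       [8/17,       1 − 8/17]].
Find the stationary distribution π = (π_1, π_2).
π_1 = 64/183, π_2 = 119/183

Solve πP = π with π_1 + π_2 = 1. From πP = π: π_1 · (1 − 7/8) + π_2 · 8/17 = π_1 ⇒ π_2 · 8/17 = π_1 · 7/8 ⇒ π_2/π_1 = (7/8)/(8/17) = 119/64. Together with π_1 + π_2 = 1:
  π_1 = (8/17)/(7/8 + 8/17) = (8/17)/(183/136) = 64/183,
  π_2 = (7/8)/(7/8 + 8/17) = (7/8)/(183/136) = 119/183.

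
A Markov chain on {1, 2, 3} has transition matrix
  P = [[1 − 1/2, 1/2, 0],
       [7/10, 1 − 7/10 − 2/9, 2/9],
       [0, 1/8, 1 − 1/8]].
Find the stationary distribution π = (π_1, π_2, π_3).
π = (63/188, 45/188, 20/47)

This is a birth-death chain on three states, which satisfies detailed balance: π_1 · P_{12} = π_2 · P_{21} and π_2 · P_{23} = π_3 · P_{32}.
From π_1 · 1/2 = π_2 · 7/10: π_2/π_1 = (1/2)/(7/10) = 5/7.
From π_2 · 2/9 = π_3 · 1/8: π_3/π_2 = (2/9)/(1/8) = 16/9.
Take π_1 proportional to 1; then unnormalized π = (1, 5/7, 80/63). Normalize by dividing by the sum 188/63:
  π = (63/188, 45/188, 20/47).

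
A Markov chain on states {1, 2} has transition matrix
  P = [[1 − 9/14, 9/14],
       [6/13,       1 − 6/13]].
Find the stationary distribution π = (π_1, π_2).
π_1 = 28/67, π_2 = 39/67

Solve πP = π with π_1 + π_2 = 1. From πP = π: π_1 · (1 − 9/14) + π_2 · 6/13 = π_1 ⇒ π_2 · 6/13 = π_1 · 9/14 ⇒ π_2/π_1 = (9/14)/(6/13) = 39/28. Together with π_1 + π_2 = 1:
  π_1 = (6/13)/(9/14 + 6/13) = (6/13)/(201/182) = 28/67,
  π_2 = (9/14)/(9/14 + 6/13) = (9/14)/(201/182) = 39/67.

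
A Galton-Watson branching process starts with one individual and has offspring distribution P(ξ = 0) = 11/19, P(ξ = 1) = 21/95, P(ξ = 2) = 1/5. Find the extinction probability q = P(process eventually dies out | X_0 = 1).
q = 1

Mean offspring μ = 0·11/19 + 1·21/95 + 2·1/5 = 59/95 ≤ 1. For μ ≤ 1 with offspring not concentrated at 1, the Galton-Watson process goes extinct almost surely, so q = 1.
(Algebraic check: The pgf is f(s) = 11/19 + 21/95·s + 1/5·s². The extinction probability q is the smallest fixed point of f in [0, 1]. Setting s = f(s):
  1/5·s² + (21/95 − 1)·s + 11/19 = 0
  1/5·s² − (11/19 + 1/5)·s + 11/19 = 0
which factors as (s − 1)·(1/5·s − 11/19) = 0, giving roots s = 1 and s = (11/19)/(1/5) = 55/19. Since 55/19 ≥ 1, the smallest root in [0, 1] is s = 1.)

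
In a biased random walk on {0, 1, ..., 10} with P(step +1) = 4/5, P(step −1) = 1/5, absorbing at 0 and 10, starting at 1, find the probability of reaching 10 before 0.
P(hit 10 before 0) = (1 − (1/4)^1) / (1 − (1/4)^10) = 262144/349525

Let u_k denote P(reach 10 before 0 | start at k). Boundary: u_0 = 0, u_10 = 1. Recurrence: u_k = 4/5·u_{k+1} + 1/5·u_{k-1} for 1 ≤ k ≤ 9. Try u_k = A + B·r^k with r = q/p = (1/5)/(4/5) = 1/4. Substitution satisfies the recurrence; boundary conditions give:
  u_k = (1 − r^k) / (1 − r^N) = (1 − (1/4)^1) / (1 − (1/4)^10) = 262144/349525.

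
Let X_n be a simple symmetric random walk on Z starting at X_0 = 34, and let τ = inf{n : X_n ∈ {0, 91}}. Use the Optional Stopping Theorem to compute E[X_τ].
E[X_τ] = 34

X_n is a martingale and τ is a bounded-mean stopping time (indeed τ is finite a.s. with bounded expectation since the walk is in a bounded region). By the OST, E[X_τ] = E[X_0] = 34. Equivalently: E[X_τ] = 91 · P(hit 91 first) + 0 · P(hit 0 first) = 91 · (34/91) = 34.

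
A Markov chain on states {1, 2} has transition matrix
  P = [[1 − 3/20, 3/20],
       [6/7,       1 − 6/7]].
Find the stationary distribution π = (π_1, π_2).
π_1 = 40/47, π_2 = 7/47

Solve πP = π with π_1 + π_2 = 1. From πP = π: π_1 · (1 − 3/20) + π_2 · 6/7 = π_1 ⇒ π_2 · 6/7 = π_1 · 3/20 ⇒ π_2/π_1 = (3/20)/(6/7) = 7/40. Together with π_1 + π_2 = 1:
  π_1 = (6/7)/(3/20 + 6/7) = (6/7)/(141/140) = 40/47,
  π_2 = (3/20)/(3/20 + 6/7) = (3/20)/(141/140) = 7/47.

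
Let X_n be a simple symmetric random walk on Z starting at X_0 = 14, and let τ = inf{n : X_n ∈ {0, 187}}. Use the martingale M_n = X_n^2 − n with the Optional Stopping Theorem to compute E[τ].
E[τ] = 2422

M_n = X_n^2 − n is a martingale (since E[X_{n+1}^2 | F_n] = X_n^2 + 1). By OST (τ has finite mean in a bounded region), E[M_τ] = E[M_0] = X_0^2 − 0 = 14^2 = 196. Also E[M_τ] = E[X_τ^2] − E[τ]. The walk exits at 0 or 187, with P(hit 187 first) = 14/187, so E[X_τ^2] = 187^2 · 14/187 + 0 = 2618. Thus E[τ] = E[X_τ^2] − E[M_τ] = 2618 − 196 = 2422 = 14(187 − 14) = 2422.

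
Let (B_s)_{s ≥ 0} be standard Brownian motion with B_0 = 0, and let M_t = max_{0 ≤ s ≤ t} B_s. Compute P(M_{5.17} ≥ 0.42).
P(M_{5.17} ≥ 0.42) = 2·P(B_{5.17} ≥ 0.42) = 2(1 − Φ(0.42/√5.17)) ≈ 0.8535

By the reflection principle for Brownian motion, P(M_t ≥ a) = 2 · P(B_t ≥ a) for a ≥ 0. Since B_t ~ N(0, t), P(B_t ≥ 0.42) = 1 − Φ(0.42/√t) = 1 − Φ(0.42/√5.17) = 1 − Φ(0.1847). So
  P(M_{5.17} ≥ 0.42) = 2(1 − Φ(0.1847)) ≈ 0.8535.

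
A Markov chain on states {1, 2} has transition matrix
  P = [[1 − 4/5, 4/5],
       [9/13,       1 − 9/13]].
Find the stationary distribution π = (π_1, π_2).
π_1 = 45/97, π_2 = 52/97

Solve πP = π with π_1 + π_2 = 1. From πP = π: π_1 · (1 − 4/5) + π_2 · 9/13 = π_1 ⇒ π_2 · 9/13 = π_1 · 4/5 ⇒ π_2/π_1 = (4/5)/(9/13) = 52/45. Together with π_1 + π_2 = 1:
  π_1 = (9/13)/(4/5 + 9/13) = (9/13)/(97/65) = 45/97,
  π_2 = (4/5)/(4/5 + 9/13) = (4/5)/(97/65) = 52/97.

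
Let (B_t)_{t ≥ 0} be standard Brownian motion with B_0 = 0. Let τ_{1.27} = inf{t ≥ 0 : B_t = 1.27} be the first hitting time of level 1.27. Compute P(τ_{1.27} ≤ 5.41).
P(τ_{1.27} ≤ 5.41) = 2(1 − Φ(1.27/√5.41)) = 2(1 − Φ(0.5460)) ≈ 0.5851

By the reflection principle for standard BM, P(τ_b ≤ t) = 2 · P(B_t ≥ b). Since B_t ~ N(0, t), P(B_t ≥ 1.27) = 1 − Φ(1.27/√t) = 1 − Φ(1.27/√5.41) = 1 − Φ(0.5460) ≈ 0.29253. Doubling: P(τ_{1.27} ≤ 5.41) ≈ 2 · 0.29253 = 0.58506 ≈ 0.5851.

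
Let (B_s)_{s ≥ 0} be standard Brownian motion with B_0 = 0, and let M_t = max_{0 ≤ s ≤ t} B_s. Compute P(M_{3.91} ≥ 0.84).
P(M_{3.91} ≥ 0.84) = 2·P(B_{3.91} ≥ 0.84) = 2(1 − Φ(0.84/√3.91)) ≈ 0.6710

By the reflection principle for Brownian motion, P(M_t ≥ a) = 2 · P(B_t ≥ a) for a ≥ 0. Since B_t ~ N(0, t), P(B_t ≥ 0.84) = 1 − Φ(0.84/√t) = 1 − Φ(0.84/√3.91) = 1 − Φ(0.4248). So
  P(M_{3.91} ≥ 0.84) = 2(1 − Φ(0.4248)) ≈ 0.6710.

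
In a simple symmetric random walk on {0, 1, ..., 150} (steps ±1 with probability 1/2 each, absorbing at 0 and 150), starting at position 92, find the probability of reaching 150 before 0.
P(hit 150 before 0) = 92/150 = 46/75

Let u_k = P(hit 150 before 0 | start at k). Then u_0 = 0, u_150 = 1, and u_k = u_{k-1}/2 + u_{k+1}/2 for 1 ≤ k ≤ 149. This harmonic recurrence is solved by u_k = k/150, giving u_92 = 92/150 = 46/75.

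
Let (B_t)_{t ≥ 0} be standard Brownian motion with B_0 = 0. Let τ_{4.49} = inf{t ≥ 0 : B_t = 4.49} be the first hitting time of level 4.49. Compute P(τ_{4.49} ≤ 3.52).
P(τ_{4.49} ≤ 3.52) = 2(1 − Φ(4.49/√3.52)) = 2(1 − Φ(2.3932)) ≈ 0.0167

By the reflection principle for standard BM, P(τ_b ≤ t) = 2 · P(B_t ≥ b). Since B_t ~ N(0, t), P(B_t ≥ 4.49) = 1 − Φ(4.49/√t) = 1 − Φ(4.49/√3.52) = 1 − Φ(2.3932) ≈ 0.00835. Doubling: P(τ_{4.49} ≤ 3.52) ≈ 2 · 0.00835 = 0.01670 ≈ 0.0167.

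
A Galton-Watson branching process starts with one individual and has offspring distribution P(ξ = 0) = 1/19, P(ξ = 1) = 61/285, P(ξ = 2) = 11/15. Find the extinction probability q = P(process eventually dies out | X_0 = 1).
q = 15/209

The pgf is f(s) = 1/19 + 61/285·s + 11/15·s². The extinction probability q is the smallest fixed point of f in [0, 1]. Setting s = f(s):
  11/15·s² + (61/285 − 1)·s + 1/19 = 0
  11/15·s² − (1/19 + 11/15)·s + 1/19 = 0
which factors as (s − 1)·(11/15·s − 1/19) = 0, giving roots s = 1 and s = (1/19)/(11/15) = 15/209.
Mean offspring μ = 61/285 + 2·11/15 = 479/285 > 1 (supercritical), so q < 1. The extinction probability is the smaller root: q = (1/19)/(11/15) = 15/209.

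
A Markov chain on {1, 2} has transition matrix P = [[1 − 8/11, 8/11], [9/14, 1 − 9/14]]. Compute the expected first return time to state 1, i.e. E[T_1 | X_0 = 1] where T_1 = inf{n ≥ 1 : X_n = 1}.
E[T_1 | X_0 = 1] = 1/π_1 = 211/99

For an irreducible recurrent Markov chain with stationary distribution π, E[T_i | X_0 = i] = 1/π_i (Kac's formula). Here π_1 = (9/14)/(8/11 + 9/14) = (9/14)/(211/154) = 99/211, so E[T_1 | X_0 = 1] = 1/π_1 = (8/11 + 9/14)/(9/14) = (211/154)/(9/14) = 211/99.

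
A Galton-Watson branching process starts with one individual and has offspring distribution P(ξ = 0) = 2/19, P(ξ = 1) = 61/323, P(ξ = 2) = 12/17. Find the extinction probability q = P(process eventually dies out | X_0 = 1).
q = 17/114

The pgf is f(s) = 2/19 + 61/323·s + 12/17·s². The extinction probability q is the smallest fixed point of f in [0, 1]. Setting s = f(s):
  12/17·s² + (61/323 − 1)·s + 2/19 = 0
  12/17·s² − (2/19 + 12/17)·s + 2/19 = 0
which factors as (s − 1)·(12/17·s − 2/19) = 0, giving roots s = 1 and s = (2/19)/(12/17) = 17/114.
Mean offspring μ = 61/323 + 2·12/17 = 517/323 > 1 (supercritical), so q < 1. The extinction probability is the smaller root: q = (2/19)/(12/17) = 17/114.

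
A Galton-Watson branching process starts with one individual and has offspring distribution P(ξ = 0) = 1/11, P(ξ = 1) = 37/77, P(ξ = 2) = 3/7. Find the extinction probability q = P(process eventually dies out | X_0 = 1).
q = 7/33

The pgf is f(s) = 1/11 + 37/77·s + 3/7·s². The extinction probability q is the smallest fixed point of f in [0, 1]. Setting s = f(s):
  3/7·s² + (37/77 − 1)·s + 1/11 = 0
  3/7·s² − (1/11 + 3/7)·s + 1/11 = 0
which factors as (s − 1)·(3/7·s − 1/11) = 0, giving roots s = 1 and s = (1/11)/(3/7) = 7/33.
Mean offspring μ = 37/77 + 2·3/7 = 103/77 > 1 (supercritical), so q < 1. The extinction probability is the smaller root: q = (1/11)/(3/7) = 7/33.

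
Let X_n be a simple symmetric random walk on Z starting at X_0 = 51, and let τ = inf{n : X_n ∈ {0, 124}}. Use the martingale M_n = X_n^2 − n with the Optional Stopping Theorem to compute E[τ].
E[τ] = 3723

M_n = X_n^2 − n is a martingale (since E[X_{n+1}^2 | F_n] = X_n^2 + 1). By OST (τ has finite mean in a bounded region), E[M_τ] = E[M_0] = X_0^2 − 0 = 51^2 = 2601. Also E[M_τ] = E[X_τ^2] − E[τ]. The walk exits at 0 or 124, with P(hit 124 first) = 51/124, so E[X_τ^2] = 124^2 · 51/124 + 0 = 6324. Thus E[τ] = E[X_τ^2] − E[M_τ] = 6324 − 2601 = 3723 = 51(124 − 51) = 3723.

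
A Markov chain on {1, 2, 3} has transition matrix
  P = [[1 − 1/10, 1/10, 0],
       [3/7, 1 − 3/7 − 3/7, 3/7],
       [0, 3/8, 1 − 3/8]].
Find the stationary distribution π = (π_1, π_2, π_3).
π = (2/3, 7/45, 8/45)

This is a birth-death chain on three states, which satisfies detailed balance: π_1 · P_{12} = π_2 · P_{21} and π_2 · P_{23} = π_3 · P_{32}.
From π_1 · 1/10 = π_2 · 3/7: π_2/π_1 = (1/10)/(3/7) = 7/30.
From π_2 · 3/7 = π_3 · 3/8: π_3/π_2 = (3/7)/(3/8) = 8/7.
Take π_1 proportional to 1; then unnormalized π = (1, 7/30, 4/15). Normalize by dividing by the sum 3/2:
  π = (2/3, 7/45, 8/45).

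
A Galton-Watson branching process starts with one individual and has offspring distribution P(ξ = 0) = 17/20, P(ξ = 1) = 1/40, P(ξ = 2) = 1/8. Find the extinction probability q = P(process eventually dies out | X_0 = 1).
q = 1

Mean offspring μ = 0·17/20 + 1·1/40 + 2·1/8 = 11/40 ≤ 1. For μ ≤ 1 with offspring not concentrated at 1, the Galton-Watson process goes extinct almost surely, so q = 1.
(Algebraic check: The pgf is f(s) = 17/20 + 1/40·s + 1/8·s². The extinction probability q is the smallest fixed point of f in [0, 1]. Setting s = f(s):
  1/8·s² + (1/40 − 1)·s + 17/20 = 0
  1/8·s² − (17/20 + 1/8)·s + 17/20 = 0
which factors as (s − 1)·(1/8·s − 17/20) = 0, giving roots s = 1 and s = (17/20)/(1/8) = 34/5. Since 34/5 ≥ 1, the smallest root in [0, 1] is s = 1.)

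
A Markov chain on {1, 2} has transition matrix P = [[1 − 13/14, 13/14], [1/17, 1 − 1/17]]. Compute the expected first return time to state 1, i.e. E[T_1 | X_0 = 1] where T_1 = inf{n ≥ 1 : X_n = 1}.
E[T_1 | X_0 = 1] = 1/π_1 = 235/14

For an irreducible recurrent Markov chain with stationary distribution π, E[T_i | X_0 = i] = 1/π_i (Kac's formula). Here π_1 = (1/17)/(13/14 + 1/17) = (1/17)/(235/238) = 14/235, so E[T_1 | X_0 = 1] = 1/π_1 = (13/14 + 1/17)/(1/17) = (235/238)/(1/17) = 235/14.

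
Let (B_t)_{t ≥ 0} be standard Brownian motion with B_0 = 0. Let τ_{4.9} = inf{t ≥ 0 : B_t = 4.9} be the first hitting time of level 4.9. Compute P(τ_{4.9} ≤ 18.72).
P(τ_{4.9} ≤ 18.72) = 2(1 − Φ(4.9/√18.72)) = 2(1 − Φ(1.1325)) ≈ 0.2574

By the reflection principle for standard BM, P(τ_b ≤ t) = 2 · P(B_t ≥ b). Since B_t ~ N(0, t), P(B_t ≥ 4.9) = 1 − Φ(4.9/√t) = 1 − Φ(4.9/√18.72) = 1 − Φ(1.1325) ≈ 0.12871. Doubling: P(τ_{4.9} ≤ 18.72) ≈ 2 · 0.12871 = 0.25742 ≈ 0.2574.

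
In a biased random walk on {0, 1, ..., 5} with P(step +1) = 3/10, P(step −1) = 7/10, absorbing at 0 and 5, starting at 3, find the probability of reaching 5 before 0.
P(hit 5 before 0) = (1 − (7/3)^3) / (1 − (7/3)^5) = 711/4141

Let u_k denote P(reach 5 before 0 | start at k). Boundary: u_0 = 0, u_5 = 1. Recurrence: u_k = 3/10·u_{k+1} + 7/10·u_{k-1} for 1 ≤ k ≤ 4. Try u_k = A + B·r^k with r = q/p = (7/10)/(3/10) = 7/3. Substitution satisfies the recurrence; boundary conditions give:
  u_k = (1 − r^k) / (1 − r^N) = (1 − (7/3)^3) / (1 − (7/3)^5) = 711/4141.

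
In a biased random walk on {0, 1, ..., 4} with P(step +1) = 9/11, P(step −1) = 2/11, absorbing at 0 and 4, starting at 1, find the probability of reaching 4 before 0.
P(hit 4 before 0) = (1 − (2/9)^1) / (1 − (2/9)^4) = 729/935

Let u_k denote P(reach 4 before 0 | start at k). Boundary: u_0 = 0, u_4 = 1. Recurrence: u_k = 9/11·u_{k+1} + 2/11·u_{k-1} for 1 ≤ k ≤ 3. Try u_k = A + B·r^k with r = q/p = (2/11)/(9/11) = 2/9. Substitution satisfies the recurrence; boundary conditions give:
  u_k = (1 − r^k) / (1 − r^N) = (1 − (2/9)^1) / (1 − (2/9)^4) = 729/935.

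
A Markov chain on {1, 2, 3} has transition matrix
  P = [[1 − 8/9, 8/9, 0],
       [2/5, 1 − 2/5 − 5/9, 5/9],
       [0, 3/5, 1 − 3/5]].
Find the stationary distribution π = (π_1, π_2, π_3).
π = (243/1283, 540/1283, 500/1283)

This is a birth-death chain on three states, which satisfies detailed balance: π_1 · P_{12} = π_2 · P_{21} and π_2 · P_{23} = π_3 · P_{32}.
From π_1 · 8/9 = π_2 · 2/5: π_2/π_1 = (8/9)/(2/5) = 20/9.
From π_2 · 5/9 = π_3 · 3/5: π_3/π_2 = (5/9)/(3/5) = 25/27.
Take π_1 proportional to 1; then unnormalized π = (1, 20/9, 500/243). Normalize by dividing by the sum 1283/243:
  π = (243/1283, 540/1283, 500/1283).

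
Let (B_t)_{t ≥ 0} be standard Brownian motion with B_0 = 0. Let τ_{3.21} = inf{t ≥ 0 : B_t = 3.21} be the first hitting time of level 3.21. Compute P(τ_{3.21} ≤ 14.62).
P(τ_{3.21} ≤ 14.62) = 2(1 − Φ(3.21/√14.62)) = 2(1 − Φ(0.8395)) ≈ 0.4012

By the reflection principle for standard BM, P(τ_b ≤ t) = 2 · P(B_t ≥ b). Since B_t ~ N(0, t), P(B_t ≥ 3.21) = 1 − Φ(3.21/√t) = 1 − Φ(3.21/√14.62) = 1 − Φ(0.8395) ≈ 0.20059. Doubling: P(τ_{3.21} ≤ 14.62) ≈ 2 · 0.20059 = 0.40118 ≈ 0.4012.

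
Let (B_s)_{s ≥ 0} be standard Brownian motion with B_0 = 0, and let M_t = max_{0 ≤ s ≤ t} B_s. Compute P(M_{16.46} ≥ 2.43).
P(M_{16.46} ≥ 2.43) = 2·P(B_{16.46} ≥ 2.43) = 2(1 − Φ(2.43/√16.46)) ≈ 0.5492

By the reflection principle for Brownian motion, P(M_t ≥ a) = 2 · P(B_t ≥ a) for a ≥ 0. Since B_t ~ N(0, t), P(B_t ≥ 2.43) = 1 − Φ(2.43/√t) = 1 − Φ(2.43/√16.46) = 1 − Φ(0.5990). So
  P(M_{16.46} ≥ 2.43) = 2(1 − Φ(0.5990)) ≈ 0.5492.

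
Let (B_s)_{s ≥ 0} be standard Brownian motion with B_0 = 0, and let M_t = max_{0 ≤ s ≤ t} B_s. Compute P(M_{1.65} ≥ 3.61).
P(M_{1.65} ≥ 3.61) = 2·P(B_{1.65} ≥ 3.61) = 2(1 − Φ(3.61/√1.65)) ≈ 0.0049

By the reflection principle for Brownian motion, P(M_t ≥ a) = 2 · P(B_t ≥ a) for a ≥ 0. Since B_t ~ N(0, t), P(B_t ≥ 3.61) = 1 − Φ(3.61/√t) = 1 − Φ(3.61/√1.65) = 1 − Φ(2.8104). So
  P(M_{1.65} ≥ 3.61) = 2(1 − Φ(2.8104)) ≈ 0.0049.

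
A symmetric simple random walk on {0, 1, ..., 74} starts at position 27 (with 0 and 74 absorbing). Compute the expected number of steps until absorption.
E[τ | X_0 = 27] = 1269

Let v_k = E[τ | X_0 = k]. Boundary: v_0 = v_74 = 0. Recurrence: v_k = 1 + (v_{k-1} + v_{k+1})/2 for 1 ≤ k ≤ 73. The particular solution to v_k − (v_{k-1} + v_{k+1})/2 = 1 is v_k = −k^2. Adding homogeneous solution A + B k and matching boundaries gives v_k = k (74 − k). Substituting k = 27: v_27 = 27 · 47 = 1269.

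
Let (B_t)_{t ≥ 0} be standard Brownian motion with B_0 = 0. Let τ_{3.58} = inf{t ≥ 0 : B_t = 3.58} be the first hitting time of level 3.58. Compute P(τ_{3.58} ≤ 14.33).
P(τ_{3.58} ≤ 14.33) = 2(1 − Φ(3.58/√14.33)) = 2(1 − Φ(0.9457)) ≈ 0.3443

By the reflection principle for standard BM, P(τ_b ≤ t) = 2 · P(B_t ≥ b). Since B_t ~ N(0, t), P(B_t ≥ 3.58) = 1 − Φ(3.58/√t) = 1 − Φ(3.58/√14.33) = 1 − Φ(0.9457) ≈ 0.17215. Doubling: P(τ_{3.58} ≤ 14.33) ≈ 2 · 0.17215 = 0.34430 ≈ 0.3443.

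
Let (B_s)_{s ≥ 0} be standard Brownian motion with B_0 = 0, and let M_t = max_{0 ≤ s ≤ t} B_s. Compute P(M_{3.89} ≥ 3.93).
P(M_{3.89} ≥ 3.93) = 2·P(B_{3.89} ≥ 3.93) = 2(1 − Φ(3.93/√3.89)) ≈ 0.0463

By the reflection principle for Brownian motion, P(M_t ≥ a) = 2 · P(B_t ≥ a) for a ≥ 0. Since B_t ~ N(0, t), P(B_t ≥ 3.93) = 1 − Φ(3.93/√t) = 1 − Φ(3.93/√3.89) = 1 − Φ(1.9926). So
  P(M_{3.89} ≥ 3.93) = 2(1 − Φ(1.9926)) ≈ 0.0463.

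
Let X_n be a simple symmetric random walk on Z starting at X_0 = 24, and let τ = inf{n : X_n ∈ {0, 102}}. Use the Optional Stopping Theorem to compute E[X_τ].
E[X_τ] = 24

X_n is a martingale and τ is a bounded-mean stopping time (indeed τ is finite a.s. with bounded expectation since the walk is in a bounded region). By the OST, E[X_τ] = E[X_0] = 24. Equivalently: E[X_τ] = 102 · P(hit 102 first) + 0 · P(hit 0 first) = 102 · (24/102) = 24.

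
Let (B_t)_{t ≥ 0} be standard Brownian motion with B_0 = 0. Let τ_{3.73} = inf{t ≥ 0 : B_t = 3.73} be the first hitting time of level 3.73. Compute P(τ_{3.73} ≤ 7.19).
P(τ_{3.73} ≤ 7.19) = 2(1 − Φ(3.73/√7.19)) = 2(1 − Φ(1.3911)) ≈ 0.1642

By the reflection principle for standard BM, P(τ_b ≤ t) = 2 · P(B_t ≥ b). Since B_t ~ N(0, t), P(B_t ≥ 3.73) = 1 − Φ(3.73/√t) = 1 − Φ(3.73/√7.19) = 1 − Φ(1.3911) ≈ 0.08210. Doubling: P(τ_{3.73} ≤ 7.19) ≈ 2 · 0.08210 = 0.16420 ≈ 0.1642.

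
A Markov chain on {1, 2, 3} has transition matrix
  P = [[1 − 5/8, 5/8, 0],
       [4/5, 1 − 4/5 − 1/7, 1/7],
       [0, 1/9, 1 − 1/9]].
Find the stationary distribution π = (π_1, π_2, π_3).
π = (14/39, 175/624, 75/208)

This is a birth-death chain on three states, which satisfies detailed balance: π_1 · P_{12} = π_2 · P_{21} and π_2 · P_{23} = π_3 · P_{32}.
From π_1 · 5/8 = π_2 · 4/5: π_2/π_1 = (5/8)/(4/5) = 25/32.
From π_2 · 1/7 = π_3 · 1/9: π_3/π_2 = (1/7)/(1/9) = 9/7.
Take π_1 proportional to 1; then unnormalized π = (1, 25/32, 225/224). Normalize by dividing by the sum 39/14:
  π = (14/39, 175/624, 75/208).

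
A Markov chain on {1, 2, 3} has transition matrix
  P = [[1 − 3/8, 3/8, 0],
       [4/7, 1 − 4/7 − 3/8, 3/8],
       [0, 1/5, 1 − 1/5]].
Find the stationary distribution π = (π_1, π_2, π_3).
π = (256/739, 168/739, 315/739)

This is a birth-death chain on three states, which satisfies detailed balance: π_1 · P_{12} = π_2 · P_{21} and π_2 · P_{23} = π_3 · P_{32}.
From π_1 · 3/8 = π_2 · 4/7: π_2/π_1 = (3/8)/(4/7) = 21/32.
From π_2 · 3/8 = π_3 · 1/5: π_3/π_2 = (3/8)/(1/5) = 15/8.
Take π_1 proportional to 1; then unnormalized π = (1, 21/32, 315/256). Normalize by dividing by the sum 739/256:
  π = (256/739, 168/739, 315/739).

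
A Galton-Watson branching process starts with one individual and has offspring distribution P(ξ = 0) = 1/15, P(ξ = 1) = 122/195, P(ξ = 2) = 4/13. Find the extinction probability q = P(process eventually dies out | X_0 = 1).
q = 13/60

The pgf is f(s) = 1/15 + 122/195·s + 4/13·s². The extinction probability q is the smallest fixed point of f in [0, 1]. Setting s = f(s):
  4/13·s² + (122/195 − 1)·s + 1/15 = 0
  4/13·s² − (1/15 + 4/13)·s + 1/15 = 0
which factors as (s − 1)·(4/13·s − 1/15) = 0, giving roots s = 1 and s = (1/15)/(4/13) = 13/60.
Mean offspring μ = 122/195 + 2·4/13 = 242/195 > 1 (supercritical), so q < 1. The extinction probability is the smaller root: q = (1/15)/(4/13) = 13/60.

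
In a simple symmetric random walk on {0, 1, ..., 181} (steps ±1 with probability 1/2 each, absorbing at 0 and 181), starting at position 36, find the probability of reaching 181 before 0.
P(hit 181 before 0) = 36/181

Let u_k = P(hit 181 before 0 | start at k). Then u_0 = 0, u_181 = 1, and u_k = u_{k-1}/2 + u_{k+1}/2 for 1 ≤ k ≤ 180. This harmonic recurrence is solved by u_k = k/181, giving u_36 = 36/181.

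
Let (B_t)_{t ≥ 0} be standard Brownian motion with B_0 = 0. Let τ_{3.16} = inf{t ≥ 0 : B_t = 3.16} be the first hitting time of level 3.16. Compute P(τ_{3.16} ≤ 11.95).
P(τ_{3.16} ≤ 11.95) = 2(1 − Φ(3.16/√11.95)) = 2(1 − Φ(0.9141)) ≈ 0.3607

By the reflection principle for standard BM, P(τ_b ≤ t) = 2 · P(B_t ≥ b). Since B_t ~ N(0, t), P(B_t ≥ 3.16) = 1 − Φ(3.16/√t) = 1 − Φ(3.16/√11.95) = 1 − Φ(0.9141) ≈ 0.18033. Doubling: P(τ_{3.16} ≤ 11.95) ≈ 2 · 0.18033 = 0.36066 ≈ 0.3607.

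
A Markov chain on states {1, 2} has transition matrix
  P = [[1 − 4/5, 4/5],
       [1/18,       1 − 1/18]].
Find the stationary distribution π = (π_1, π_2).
π_1 = 5/77, π_2 = 72/77

Solve πP = π with π_1 + π_2 = 1. From πP = π: π_1 · (1 − 4/5) + π_2 · 1/18 = π_1 ⇒ π_2 · 1/18 = π_1 · 4/5 ⇒ π_2/π_1 = (4/5)/(1/18) = 72/5. Together with π_1 + π_2 = 1:
  π_1 = (1/18)/(4/5 + 1/18) = (1/18)/(77/90) = 5/77,
  π_2 = (4/5)/(4/5 + 1/18) = (4/5)/(77/90) = 72/77.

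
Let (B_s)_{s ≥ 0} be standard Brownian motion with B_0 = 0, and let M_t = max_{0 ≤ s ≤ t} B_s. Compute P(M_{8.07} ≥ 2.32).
P(M_{8.07} ≥ 2.32) = 2·P(B_{8.07} ≥ 2.32) = 2(1 − Φ(2.32/√8.07)) ≈ 0.4141

By the reflection principle for Brownian motion, P(M_t ≥ a) = 2 · P(B_t ≥ a) for a ≥ 0. Since B_t ~ N(0, t), P(B_t ≥ 2.32) = 1 − Φ(2.32/√t) = 1 − Φ(2.32/√8.07) = 1 − Φ(0.8167). So
  P(M_{8.07} ≥ 2.32) = 2(1 − Φ(0.8167)) ≈ 0.4141.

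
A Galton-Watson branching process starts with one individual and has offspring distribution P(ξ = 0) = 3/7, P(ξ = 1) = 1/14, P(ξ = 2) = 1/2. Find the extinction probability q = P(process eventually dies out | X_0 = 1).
q = 6/7

The pgf is f(s) = 3/7 + 1/14·s + 1/2·s². The extinction probability q is the smallest fixed point of f in [0, 1]. Setting s = f(s):
  1/2·s² + (1/14 − 1)·s + 3/7 = 0
  1/2·s² − (3/7 + 1/2)·s + 3/7 = 0
which factors as (s − 1)·(1/2·s − 3/7) = 0, giving roots s = 1 and s = (3/7)/(1/2) = 6/7.
Mean offspring μ = 1/14 + 2·1/2 = 15/14 > 1 (supercritical), so q < 1. The extinction probability is the smaller root: q = (3/7)/(1/2) = 6/7.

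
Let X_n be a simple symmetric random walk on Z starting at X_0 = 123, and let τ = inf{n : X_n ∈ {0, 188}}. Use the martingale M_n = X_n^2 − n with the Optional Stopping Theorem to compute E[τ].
E[τ] = 7995

M_n = X_n^2 − n is a martingale (since E[X_{n+1}^2 | F_n] = X_n^2 + 1). By OST (τ has finite mean in a bounded region), E[M_τ] = E[M_0] = X_0^2 − 0 = 123^2 = 15129. Also E[M_τ] = E[X_τ^2] − E[τ]. The walk exits at 0 or 188, with P(hit 188 first) = 123/188, so E[X_τ^2] = 188^2 · 123/188 + 0 = 23124. Thus E[τ] = E[X_τ^2] − E[M_τ] = 23124 − 15129 = 7995 = 123(188 − 123) = 7995.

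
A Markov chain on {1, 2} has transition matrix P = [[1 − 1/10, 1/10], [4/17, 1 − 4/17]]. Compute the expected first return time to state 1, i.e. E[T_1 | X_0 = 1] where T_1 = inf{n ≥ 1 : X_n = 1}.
E[T_1 | X_0 = 1] = 1/π_1 = 57/40

For an irreducible recurrent Markov chain with stationary distribution π, E[T_i | X_0 = i] = 1/π_i (Kac's formula). Here π_1 = (4/17)/(1/10 + 4/17) = (4/17)/(57/170) = 40/57, so E[T_1 | X_0 = 1] = 1/π_1 = (1/10 + 4/17)/(4/17) = (57/170)/(4/17) = 57/40.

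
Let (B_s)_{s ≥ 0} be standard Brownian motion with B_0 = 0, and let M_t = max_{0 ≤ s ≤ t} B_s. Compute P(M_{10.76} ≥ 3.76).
P(M_{10.76} ≥ 3.76) = 2·P(B_{10.76} ≥ 3.76) = 2(1 − Φ(3.76/√10.76)) ≈ 0.2517

By the reflection principle for Brownian motion, P(M_t ≥ a) = 2 · P(B_t ≥ a) for a ≥ 0. Since B_t ~ N(0, t), P(B_t ≥ 3.76) = 1 − Φ(3.76/√t) = 1 − Φ(3.76/√10.76) = 1 − Φ(1.1463). So
  P(M_{10.76} ≥ 3.76) = 2(1 − Φ(1.1463)) ≈ 0.2517.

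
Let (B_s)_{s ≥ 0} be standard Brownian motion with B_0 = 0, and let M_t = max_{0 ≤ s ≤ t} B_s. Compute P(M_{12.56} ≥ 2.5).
P(M_{12.56} ≥ 2.5) = 2·P(B_{12.56} ≥ 2.5) = 2(1 − Φ(2.5/√12.56)) ≈ 0.4806

By the reflection principle for Brownian motion, P(M_t ≥ a) = 2 · P(B_t ≥ a) for a ≥ 0. Since B_t ~ N(0, t), P(B_t ≥ 2.5) = 1 − Φ(2.5/√t) = 1 − Φ(2.5/√12.56) = 1 − Φ(0.7054). So
  P(M_{12.56} ≥ 2.5) = 2(1 − Φ(0.7054)) ≈ 0.4806.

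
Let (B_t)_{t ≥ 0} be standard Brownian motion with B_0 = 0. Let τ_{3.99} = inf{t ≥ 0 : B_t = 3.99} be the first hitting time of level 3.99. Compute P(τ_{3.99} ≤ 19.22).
P(τ_{3.99} ≤ 19.22) = 2(1 − Φ(3.99/√19.22)) = 2(1 − Φ(0.9101)) ≈ 0.3628

By the reflection principle for standard BM, P(τ_b ≤ t) = 2 · P(B_t ≥ b). Since B_t ~ N(0, t), P(B_t ≥ 3.99) = 1 − Φ(3.99/√t) = 1 − Φ(3.99/√19.22) = 1 − Φ(0.9101) ≈ 0.18138. Doubling: P(τ_{3.99} ≤ 19.22) ≈ 2 · 0.18138 = 0.36276 ≈ 0.3628.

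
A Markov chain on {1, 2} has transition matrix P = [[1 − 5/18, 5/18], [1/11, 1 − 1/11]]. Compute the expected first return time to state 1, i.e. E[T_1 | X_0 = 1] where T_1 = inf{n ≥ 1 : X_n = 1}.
E[T_1 | X_0 = 1] = 1/π_1 = 73/18

For an irreducible recurrent Markov chain with stationary distribution π, E[T_i | X_0 = i] = 1/π_i (Kac's formula). Here π_1 = (1/11)/(5/18 + 1/11) = (1/11)/(73/198) = 18/73, so E[T_1 | X_0 = 1] = 1/π_1 = (5/18 + 1/11)/(1/11) = (73/198)/(1/11) = 73/18.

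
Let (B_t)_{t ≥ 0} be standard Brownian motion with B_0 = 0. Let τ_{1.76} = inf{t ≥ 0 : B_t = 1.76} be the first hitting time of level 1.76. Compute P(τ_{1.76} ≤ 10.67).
P(τ_{1.76} ≤ 10.67) = 2(1 − Φ(1.76/√10.67)) = 2(1 − Φ(0.5388)) ≈ 0.5900

By the reflection principle for standard BM, P(τ_b ≤ t) = 2 · P(B_t ≥ b). Since B_t ~ N(0, t), P(B_t ≥ 1.76) = 1 − Φ(1.76/√t) = 1 − Φ(1.76/√10.67) = 1 − Φ(0.5388) ≈ 0.29501. Doubling: P(τ_{1.76} ≤ 10.67) ≈ 2 · 0.29501 = 0.59002 ≈ 0.5900.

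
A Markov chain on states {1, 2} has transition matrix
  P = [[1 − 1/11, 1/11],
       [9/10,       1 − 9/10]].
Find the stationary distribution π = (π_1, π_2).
π_1 = 99/109, π_2 = 10/109

Solve πP = π with π_1 + π_2 = 1. From πP = π: π_1 · (1 − 1/11) + π_2 · 9/10 = π_1 ⇒ π_2 · 9/10 = π_1 · 1/11 ⇒ π_2/π_1 = (1/11)/(9/10) = 10/99. Together with π_1 + π_2 = 1:
  π_1 = (9/10)/(1/11 + 9/10) = (9/10)/(109/110) = 99/109,
  π_2 = (1/11)/(1/11 + 9/10) = (1/11)/(109/110) = 10/109.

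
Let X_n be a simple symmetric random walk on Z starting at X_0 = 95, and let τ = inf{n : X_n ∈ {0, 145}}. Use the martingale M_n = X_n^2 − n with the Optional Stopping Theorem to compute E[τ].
E[τ] = 4750

M_n = X_n^2 − n is a martingale (since E[X_{n+1}^2 | F_n] = X_n^2 + 1). By OST (τ has finite mean in a bounded region), E[M_τ] = E[M_0] = X_0^2 − 0 = 95^2 = 9025. Also E[M_τ] = E[X_τ^2] − E[τ]. The walk exits at 0 or 145, with P(hit 145 first) = 95/145, so E[X_τ^2] = 145^2 · 95/145 + 0 = 13775. Thus E[τ] = E[X_τ^2] − E[M_τ] = 13775 − 9025 = 4750 = 95(145 − 95) = 4750.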